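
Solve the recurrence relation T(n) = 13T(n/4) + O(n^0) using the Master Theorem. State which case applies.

Master Theorem for T(n) = 13T(n/4) + O(n^0):

a = 13, b = 4, c = 0
log_b(a) = log_4(13) = 1.8502

Case 1: c = 0 < log_4(13) = 1.8502
T(n) = O(n^(log_4 13))

For T(n) = 13T(n/4) + O(n^0): log_4(13) = 1.8502. This is Case 1 of the Master Theorem (c < log_b(a), work dominated by leaves), giving O(n^(log_4 13)).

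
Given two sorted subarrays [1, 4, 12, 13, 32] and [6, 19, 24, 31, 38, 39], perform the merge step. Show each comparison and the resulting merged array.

Merging process:

Compare 1 vs 6: take 1 from left. Merged: [1]
Compare 4 vs 6: take 4 from left. Merged: [1, 4]
Compare 12 vs 6: take 6 from right. Merged: [1, 4, 6]
Compare 12 vs 19: take 12 from left. Merged: [1, 4, 6, 12]
Compare 13 vs 19: take 13 from left. Merged: [1, 4, 6, 12, 13]
Compare 32 vs 19: take 19 from right. Merged: [1, 4, 6, 12, 13, 19]
Compare 32 vs 24: take 24 from right. Merged: [1, 4, 6, 12, 13, 19, 24]
Compare 32 vs 31: take 31 from right. Merged: [1, 4, 6, 12, 13, 19, 24, 31]
Compare 32 vs 38: take 32 from left. Merged: [1, 4, 6, 12, 13, 19, 24, 31, 32]
Append remaining from right: [38, 39]. Merged: [1, 4, 6, 12, 13, 19, 24, 31, 32, 38, 39]

Final merged array: [1, 4, 6, 12, 13, 19, 24, 31, 32, 38, 39]
Total comparisons: 9

The merged array is [1, 4, 6, 12, 13, 19, 24, 31, 32, 38, 39], requiring 9 comparisons. The merge step runs in O(n) time where n is the total number of elements.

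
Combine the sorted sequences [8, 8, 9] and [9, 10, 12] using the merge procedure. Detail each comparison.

Merging process:

Compare 8 vs 9: take 8 from left. Merged: [8]
Compare 8 vs 9: take 8 from left. Merged: [8, 8]
Compare 9 vs 9: take 9 from left. Merged: [8, 8, 9]
Append remaining from right: [9, 10, 12]. Merged: [8, 8, 9, 9, 10, 12]

Final merged array: [8, 8, 9, 9, 10, 12]
Total comparisons: 3

The merged array is [8, 8, 9, 9, 10, 12], requiring 3 comparisons. The merge step runs in O(n) time where n is the total number of elements.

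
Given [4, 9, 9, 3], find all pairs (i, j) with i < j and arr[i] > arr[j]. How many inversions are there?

Finding inversions in [4, 9, 9, 3]:

(0, 3): arr[0]=4 > arr[3]=3
(1, 3): arr[1]=9 > arr[3]=3
(2, 3): arr[2]=9 > arr[3]=3

Total inversions: 3

The array has 3 inversion(s): (0,3), (1,3), (2,3). Each pair (i,j) satisfies i < j and arr[i] > arr[j].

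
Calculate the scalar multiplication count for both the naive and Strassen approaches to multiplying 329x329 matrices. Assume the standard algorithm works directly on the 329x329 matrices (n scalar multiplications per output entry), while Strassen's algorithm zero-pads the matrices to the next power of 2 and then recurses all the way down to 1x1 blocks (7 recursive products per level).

Matrix multiplication for 329x329 matrices:

Strassen's algorithm requires power-of-2 dimensions. Pad 329x329 to 512x512 (next power of 2).

Standard algorithm: 329^3 = 35611289 multiplications
Strassen's algorithm: 7^(log2(512)) = 7^9 = 40353607 multiplications
Difference: 35611289 - 40353607 = -4742318 (Strassen uses MORE here due to padding overhead — for small or just-over-power-of-2 n, padding can outweigh the per-level savings)

Standard: 35611289 multiplications (329^3). Strassen: 40353607 multiplications (7^9, after padding to 512x512). Strassen reduces 8 recursive multiplications to 7 at each level.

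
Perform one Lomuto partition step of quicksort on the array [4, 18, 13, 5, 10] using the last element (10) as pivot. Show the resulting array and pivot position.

Lomuto partition with pivot = 10:

Initial array: [4, 18, 13, 5, 10]

arr[0]=4 <= 10: swap with position 0, array becomes [4, 18, 13, 5, 10]
arr[1]=18 > 10: no swap
arr[2]=13 > 10: no swap
arr[3]=5 <= 10: swap with position 1, array becomes [4, 5, 13, 18, 10]

Place pivot at position 2: [4, 5, 10, 18, 13]
Pivot position: 2

After partitioning with pivot 10, the array becomes [4, 5, 10, 18, 13]. The pivot is placed at index 2. All elements to the left of the pivot are <= 10, and all elements to the right are > 10.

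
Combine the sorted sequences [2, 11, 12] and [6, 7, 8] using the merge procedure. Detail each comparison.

Merging process:

Compare 2 vs 6: take 2 from left. Merged: [2]
Compare 11 vs 6: take 6 from right. Merged: [2, 6]
Compare 11 vs 7: take 7 from right. Merged: [2, 6, 7]
Compare 11 vs 8: take 8 from right. Merged: [2, 6, 7, 8]
Append remaining from left: [11, 12]. Merged: [2, 6, 7, 8, 11, 12]

Final merged array: [2, 6, 7, 8, 11, 12]
Total comparisons: 4

The merged array is [2, 6, 7, 8, 11, 12], requiring 4 comparisons. The merge step runs in O(n) time where n is the total number of elements.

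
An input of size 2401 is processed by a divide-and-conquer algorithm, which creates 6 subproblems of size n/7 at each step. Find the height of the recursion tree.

For divide and conquer with division factor 7:

Problem sizes at each level:
Level 0: 2401
Level 1: 343
Level 2: 49
Level 3: 7
Level 4: 1

The root is level 0 and the size-1 base case is level 4 (the tree spans levels 0 through 4, i.e. 5 levels counting the root), so the depth is the number of divisions: log_7(2401) = 4

The recursion tree depth is log_7(2401) = 4. At each level, the problem size is divided by 7, so it takes 4 divisions to reduce to a base case of size 1. The algorithm makes 6 recursive calls at each level.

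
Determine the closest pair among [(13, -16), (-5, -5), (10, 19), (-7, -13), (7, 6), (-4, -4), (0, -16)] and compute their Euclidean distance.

Computing all pairwise distances among 7 points:

d((13, -16), (-5, -5)) = 21.095
d((13, -16), (10, 19)) = 35.1283
d((13, -16), (-7, -13)) = 20.2237
d((13, -16), (7, 6)) = 22.8035
d((13, -16), (-4, -4)) = 20.8087
d((13, -16), (0, -16)) = 13.0
d((-5, -5), (10, 19)) = 28.3019
d((-5, -5), (-7, -13)) = 8.2462
d((-5, -5), (7, 6)) = 16.2788
d((-5, -5), (-4, -4)) = 1.4142 <-- minimum
d((-5, -5), (0, -16)) = 12.083
d((10, 19), (-7, -13)) = 36.2353
d((10, 19), (7, 6)) = 13.3417
d((10, 19), (-4, -4)) = 26.9258
d((10, 19), (0, -16)) = 36.4005
d((-7, -13), (7, 6)) = 23.6008
d((-7, -13), (-4, -4)) = 9.4868
d((-7, -13), (0, -16)) = 7.6158
d((7, 6), (-4, -4)) = 14.8661
d((7, 6), (0, -16)) = 23.0868
d((-4, -4), (0, -16)) = 12.6491

Closest pair: (-5, -5) and (-4, -4) with distance 1.4142

The closest pair is (-5, -5) and (-4, -4) with Euclidean distance 1.4142. For 7 points, brute-force pairwise comparison is shown above. For large n, the divide-and-conquer algorithm (sort by x, recurse on halves, check the dividing strip) achieves O(n log n).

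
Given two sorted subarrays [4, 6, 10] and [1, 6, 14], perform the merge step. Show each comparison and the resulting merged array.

Merging process:

Compare 4 vs 1: take 1 from right. Merged: [1]
Compare 4 vs 6: take 4 from left. Merged: [1, 4]
Compare 6 vs 6: take 6 from left. Merged: [1, 4, 6]
Compare 10 vs 6: take 6 from right. Merged: [1, 4, 6, 6]
Compare 10 vs 14: take 10 from left. Merged: [1, 4, 6, 6, 10]
Append remaining from right: [14]. Merged: [1, 4, 6, 6, 10, 14]

Final merged array: [1, 4, 6, 6, 10, 14]
Total comparisons: 5

The merged array is [1, 4, 6, 6, 10, 14], requiring 5 comparisons. The merge step runs in O(n) time where n is the total number of elements.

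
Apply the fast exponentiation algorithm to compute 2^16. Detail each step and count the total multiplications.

Computing 2^16 by squaring (build up from 2^1; each line after the first costs one multiplication):

2^1 = 2
2^2 = (2^1)^2 = 2^2 = 4
2^4 = (2^2)^2 = 4^2 = 16
2^8 = (2^4)^2 = 16^2 = 256
2^16 = (2^8)^2 = 256^2 = 65536

Result: 65536
Multiplications needed: 4 (4 lines after 2^1)

2^16 = 65536. Using exponentiation by squaring, this requires 4 multiplications. The key idea: if the exponent is even, square the half-power; if odd, multiply by the base once.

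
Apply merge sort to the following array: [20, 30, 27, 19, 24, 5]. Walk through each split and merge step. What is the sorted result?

Merge sort trace:

Split: [20, 30, 27, 19, 24, 5] -> [20, 30, 27] and [19, 24, 5]
  Split: [20, 30, 27] -> [20] and [30, 27]
    Split: [30, 27] -> [30] and [27]
    Merge: [30] + [27] -> [27, 30]
  Merge: [20] + [27, 30] -> [20, 27, 30]
  Split: [19, 24, 5] -> [19] and [24, 5]
    Split: [24, 5] -> [24] and [5]
    Merge: [24] + [5] -> [5, 24]
  Merge: [19] + [5, 24] -> [5, 19, 24]
Merge: [20, 27, 30] + [5, 19, 24] -> [5, 19, 20, 24, 27, 30]

Final sorted array: [5, 19, 20, 24, 27, 30]

The merge sort proceeds by recursively splitting the array and merging sorted halves.
After all merges, the sorted array is [5, 19, 20, 24, 27, 30].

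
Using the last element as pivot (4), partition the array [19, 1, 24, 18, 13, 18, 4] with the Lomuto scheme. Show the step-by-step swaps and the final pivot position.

Lomuto partition with pivot = 4:

Initial array: [19, 1, 24, 18, 13, 18, 4]

arr[0]=19 > 4: no swap
arr[1]=1 <= 4: swap with position 0, array becomes [1, 19, 24, 18, 13, 18, 4]
arr[2]=24 > 4: no swap
arr[3]=18 > 4: no swap
arr[4]=13 > 4: no swap
arr[5]=18 > 4: no swap

Place pivot at position 1: [1, 4, 24, 18, 13, 18, 19]
Pivot position: 1

After partitioning with pivot 4, the array becomes [1, 4, 24, 18, 13, 18, 19]. The pivot is placed at index 1. All elements to the left of the pivot are <= 4, and all elements to the right are > 4.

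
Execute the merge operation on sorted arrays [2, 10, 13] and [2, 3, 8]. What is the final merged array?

Merging process:

Compare 2 vs 2: take 2 from left. Merged: [2]
Compare 10 vs 2: take 2 from right. Merged: [2, 2]
Compare 10 vs 3: take 3 from right. Merged: [2, 2, 3]
Compare 10 vs 8: take 8 from right. Merged: [2, 2, 3, 8]
Append remaining from left: [10, 13]. Merged: [2, 2, 3, 8, 10, 13]

Final merged array: [2, 2, 3, 8, 10, 13]
Total comparisons: 4

The merged array is [2, 2, 3, 8, 10, 13], requiring 4 comparisons. The merge step runs in O(n) time where n is the total number of elements.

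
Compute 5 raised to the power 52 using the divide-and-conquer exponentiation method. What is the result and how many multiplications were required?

Computing 5^52 by squaring (build up from 5^1; each line after the first costs one multiplication):

5^1 = 5
5^2 = (5^1)^2 = 5^2 = 25
5^3 = 5 * 5^2 = 5 * 25 = 125
5^6 = (5^3)^2 = 125^2 = 15625
5^12 = (5^6)^2 = 15625^2 = 244140625
5^13 = 5 * 5^12 = 5 * 244140625 = 1220703125
5^26 = (5^13)^2 = 1220703125^2 = 1490116119384765625
5^52 = (5^26)^2 = 1490116119384765625^2 = 2220446049250313080847263336181640625

Result: 2220446049250313080847263336181640625
Multiplications needed: 7 (7 lines after 5^1)

5^52 = 2220446049250313080847263336181640625. Using exponentiation by squaring, this requires 7 multiplications. The key idea: if the exponent is even, square the half-power; if odd, multiply by the base once.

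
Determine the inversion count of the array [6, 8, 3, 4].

Finding inversions in [6, 8, 3, 4]:

(0, 2): arr[0]=6 > arr[2]=3
(0, 3): arr[0]=6 > arr[3]=4
(1, 2): arr[1]=8 > arr[2]=3
(1, 3): arr[1]=8 > arr[3]=4

Total inversions: 4

The array has 4 inversion(s): (0,2), (0,3), (1,2), (1,3). Each pair (i,j) satisfies i < j and arr[i] > arr[j].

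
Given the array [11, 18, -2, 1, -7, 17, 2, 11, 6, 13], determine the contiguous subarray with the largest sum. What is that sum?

Using Kadane's algorithm on [11, 18, -2, 1, -7, 17, 2, 11, 6, 13]:

Scanning through the array:
Position 1 (value 18): max_ending_here = 29, max_so_far = 29
Position 2 (value -2): max_ending_here = 27, max_so_far = 29
Position 3 (value 1): max_ending_here = 28, max_so_far = 29
Position 4 (value -7): max_ending_here = 21, max_so_far = 29
Position 5 (value 17): max_ending_here = 38, max_so_far = 38
Position 6 (value 2): max_ending_here = 40, max_so_far = 40
Position 7 (value 11): max_ending_here = 51, max_so_far = 51
Position 8 (value 6): max_ending_here = 57, max_so_far = 57
Position 9 (value 13): max_ending_here = 70, max_so_far = 70

Maximum subarray: [11, 18, -2, 1, -7, 17, 2, 11, 6, 13]
Maximum sum: 70

The maximum subarray is [11, 18, -2, 1, -7, 17, 2, 11, 6, 13] with sum 70. This subarray runs from index 0 to index 9.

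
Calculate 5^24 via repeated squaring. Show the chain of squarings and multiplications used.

Computing 5^24 by squaring (build up from 5^1; each line after the first costs one multiplication):

5^1 = 5
5^2 = (5^1)^2 = 5^2 = 25
5^3 = 5 * 5^2 = 5 * 25 = 125
5^6 = (5^3)^2 = 125^2 = 15625
5^12 = (5^6)^2 = 15625^2 = 244140625
5^24 = (5^12)^2 = 244140625^2 = 59604644775390625

Result: 59604644775390625
Multiplications needed: 5 (5 lines after 5^1)

5^24 = 59604644775390625. Using exponentiation by squaring, this requires 5 multiplications. The key idea: if the exponent is even, square the half-power; if odd, multiply by the base once.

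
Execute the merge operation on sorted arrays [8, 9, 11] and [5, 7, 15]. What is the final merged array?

Merging process:

Compare 8 vs 5: take 5 from right. Merged: [5]
Compare 8 vs 7: take 7 from right. Merged: [5, 7]
Compare 8 vs 15: take 8 from left. Merged: [5, 7, 8]
Compare 9 vs 15: take 9 from left. Merged: [5, 7, 8, 9]
Compare 11 vs 15: take 11 from left. Merged: [5, 7, 8, 9, 11]
Append remaining from right: [15]. Merged: [5, 7, 8, 9, 11, 15]

Final merged array: [5, 7, 8, 9, 11, 15]
Total comparisons: 5

The merged array is [5, 7, 8, 9, 11, 15], requiring 5 comparisons. The merge step runs in O(n) time where n is the total number of elements.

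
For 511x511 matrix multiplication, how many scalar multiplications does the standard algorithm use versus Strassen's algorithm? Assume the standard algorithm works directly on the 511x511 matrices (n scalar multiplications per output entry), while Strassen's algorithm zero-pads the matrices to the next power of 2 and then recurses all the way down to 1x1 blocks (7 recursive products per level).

Matrix multiplication for 511x511 matrices:

Strassen's algorithm requires power-of-2 dimensions. Pad 511x511 to 512x512 (next power of 2).

Standard algorithm: 511^3 = 133432831 multiplications
Strassen's algorithm: 7^(log2(512)) = 7^9 = 40353607 multiplications
Savings: 133432831 - 40353607 = 93079224 multiplications

Standard: 133432831 multiplications (511^3). Strassen: 40353607 multiplications (7^9, after padding to 512x512). Strassen reduces 8 recursive multiplications to 7 at each level.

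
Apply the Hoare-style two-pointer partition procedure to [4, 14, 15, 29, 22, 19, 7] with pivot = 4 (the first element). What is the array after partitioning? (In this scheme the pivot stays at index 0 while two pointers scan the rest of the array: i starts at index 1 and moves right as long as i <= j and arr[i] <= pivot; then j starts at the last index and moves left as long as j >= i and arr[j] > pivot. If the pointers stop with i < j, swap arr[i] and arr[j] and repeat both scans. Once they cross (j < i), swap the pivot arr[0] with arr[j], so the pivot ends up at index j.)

Hoare-style two-pointer partition with pivot = 4:

Initial array: [4, 14, 15, 29, 22, 19, 7]

Pointers start at i = 1, j = 6.
i ends at 1, j ends at 0: the pointers have crossed (j < i), so scanning stops.

j = 0, so swapping arr[0] with arr[j] leaves the pivot at position 0: [4, 14, 15, 29, 22, 19, 7]
Pivot position: 0

After partitioning with pivot 4, the array becomes [4, 14, 15, 29, 22, 19, 7]. The pivot is placed at index 0. All elements to the left of the pivot are <= 4, and all elements to the right are > 4.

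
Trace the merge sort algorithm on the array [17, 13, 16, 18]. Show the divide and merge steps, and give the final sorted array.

Merge sort trace:

Split: [17, 13, 16, 18] -> [17, 13] and [16, 18]
  Split: [17, 13] -> [17] and [13]
  Merge: [17] + [13] -> [13, 17]
  Split: [16, 18] -> [16] and [18]
  Merge: [16] + [18] -> [16, 18]
Merge: [13, 17] + [16, 18] -> [13, 16, 17, 18]

Final sorted array: [13, 16, 17, 18]

The merge sort proceeds by recursively splitting the array and merging sorted halves.
After all merges, the sorted array is [13, 16, 17, 18].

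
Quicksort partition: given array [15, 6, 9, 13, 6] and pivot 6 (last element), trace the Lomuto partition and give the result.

Lomuto partition with pivot = 6:

Initial array: [15, 6, 9, 13, 6]

arr[0]=15 > 6: no swap
arr[1]=6 <= 6: swap with position 0, array becomes [6, 15, 9, 13, 6]
arr[2]=9 > 6: no swap
arr[3]=13 > 6: no swap

Place pivot at position 1: [6, 6, 9, 13, 15]
Pivot position: 1

After partitioning with pivot 6, the array becomes [6, 6, 9, 13, 15]. The pivot is placed at index 1. All elements to the left of the pivot are <= 6, and all elements to the right are > 6.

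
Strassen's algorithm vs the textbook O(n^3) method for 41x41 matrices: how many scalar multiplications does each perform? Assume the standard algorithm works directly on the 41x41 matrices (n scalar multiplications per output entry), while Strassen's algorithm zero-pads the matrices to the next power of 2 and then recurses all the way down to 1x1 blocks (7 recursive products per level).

Matrix multiplication for 41x41 matrices:

Strassen's algorithm requires power-of-2 dimensions. Pad 41x41 to 64x64 (next power of 2).

Standard algorithm: 41^3 = 68921 multiplications
Strassen's algorithm: 7^(log2(64)) = 7^6 = 117649 multiplications
Difference: 68921 - 117649 = -48728 (Strassen uses MORE here due to padding overhead — for small or just-over-power-of-2 n, padding can outweigh the per-level savings)

Standard: 68921 multiplications (41^3). Strassen: 117649 multiplications (7^6, after padding to 64x64). Strassen reduces 8 recursive multiplications to 7 at each level.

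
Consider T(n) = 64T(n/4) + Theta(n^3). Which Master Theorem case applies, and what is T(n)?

Master Theorem for T(n) = 64T(n/4) + O(n^3):

a = 64, b = 4, c = 3
log_b(a) = log_4(64) = 3.0000

Case 2: c = 3 = log_4(64) = 3.0000
T(n) = O(n^3 log n) = O(n^3 log n)

For T(n) = 64T(n/4) + O(n^3): log_4(64) = 3.0000. This is Case 2 of the Master Theorem (c = log_b(a), equal work at all levels), giving O(n^3 log n).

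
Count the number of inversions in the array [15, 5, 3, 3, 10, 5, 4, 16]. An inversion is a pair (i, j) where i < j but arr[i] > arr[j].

Finding inversions in [15, 5, 3, 3, 10, 5, 4, 16]:

(0, 1): arr[0]=15 > arr[1]=5
(0, 2): arr[0]=15 > arr[2]=3
(0, 3): arr[0]=15 > arr[3]=3
(0, 4): arr[0]=15 > arr[4]=10
(0, 5): arr[0]=15 > arr[5]=5
(0, 6): arr[0]=15 > arr[6]=4
(1, 2): arr[1]=5 > arr[2]=3
(1, 3): arr[1]=5 > arr[3]=3
(1, 6): arr[1]=5 > arr[6]=4
(4, 5): arr[4]=10 > arr[5]=5
(4, 6): arr[4]=10 > arr[6]=4
(5, 6): arr[5]=5 > arr[6]=4

Total inversions: 12

The array has 12 inversion(s): (0,1), (0,2), (0,3), (0,4), (0,5), (0,6), (1,2), (1,3), (1,6), (4,5), (4,6), (5,6). Each pair (i,j) satisfies i < j and arr[i] > arr[j].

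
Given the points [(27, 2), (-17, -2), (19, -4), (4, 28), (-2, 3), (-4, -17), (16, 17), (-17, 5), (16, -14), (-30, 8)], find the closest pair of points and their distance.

Computing all pairwise distances among 10 points:

d((27, 2), (-17, -2)) = 44.1814
d((27, 2), (19, -4)) = 10.0
d((27, 2), (4, 28)) = 34.7131
d((27, 2), (-2, 3)) = 29.0172
d((27, 2), (-4, -17)) = 36.3593
d((27, 2), (16, 17)) = 18.6011
d((27, 2), (-17, 5)) = 44.1022
d((27, 2), (16, -14)) = 19.4165
d((27, 2), (-30, 8)) = 57.3149
d((-17, -2), (19, -4)) = 36.0555
d((-17, -2), (4, 28)) = 36.6197
d((-17, -2), (-2, 3)) = 15.8114
d((-17, -2), (-4, -17)) = 19.8494
d((-17, -2), (16, 17)) = 38.0789
d((-17, -2), (-17, 5)) = 7.0 <-- minimum
d((-17, -2), (16, -14)) = 35.1141
d((-17, -2), (-30, 8)) = 16.4012
d((19, -4), (4, 28)) = 35.3412
d((19, -4), (-2, 3)) = 22.1359
d((19, -4), (-4, -17)) = 26.4197
d((19, -4), (16, 17)) = 21.2132
d((19, -4), (-17, 5)) = 37.108
d((19, -4), (16, -14)) = 10.4403
d((19, -4), (-30, 8)) = 50.448
d((4, 28), (-2, 3)) = 25.7099
d((4, 28), (-4, -17)) = 45.7056
d((4, 28), (16, 17)) = 16.2788
d((4, 28), (-17, 5)) = 31.1448
d((4, 28), (16, -14)) = 43.6807
d((4, 28), (-30, 8)) = 39.4462
d((-2, 3), (-4, -17)) = 20.0998
d((-2, 3), (16, 17)) = 22.8035
d((-2, 3), (-17, 5)) = 15.1327
d((-2, 3), (16, -14)) = 24.7588
d((-2, 3), (-30, 8)) = 28.4429
d((-4, -17), (16, 17)) = 39.4462
d((-4, -17), (-17, 5)) = 25.5539
d((-4, -17), (16, -14)) = 20.2237
d((-4, -17), (-30, 8)) = 36.0694
d((16, 17), (-17, 5)) = 35.1141
d((16, 17), (16, -14)) = 31.0
d((16, 17), (-30, 8)) = 46.8722
d((-17, 5), (16, -14)) = 38.0789
d((-17, 5), (-30, 8)) = 13.3417
d((16, -14), (-30, 8)) = 50.9902

Closest pair: (-17, -2) and (-17, 5) with distance 7.0

The closest pair is (-17, -2) and (-17, 5) with Euclidean distance 7.0. For 10 points, brute-force pairwise comparison is shown above. For large n, the divide-and-conquer algorithm (sort by x, recurse on halves, check the dividing strip) achieves O(n log n).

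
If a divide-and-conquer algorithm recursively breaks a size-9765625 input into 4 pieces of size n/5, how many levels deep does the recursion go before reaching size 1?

For divide and conquer with division factor 5:

Problem sizes at each level:
Level 0: 9765625
Level 1: 1953125
Level 2: 390625
Level 3: 78125
Level 4: 15625
Level 5: 3125
Level 6: 625
Level 7: 125
Level 8: 25
Level 9: 5
Level 10: 1

The root is level 0 and the size-1 base case is level 10 (the tree spans levels 0 through 10, i.e. 11 levels counting the root), so the depth is the number of divisions: log_5(9765625) = 10

The recursion tree depth is log_5(9765625) = 10. At each level, the problem size is divided by 5, so it takes 10 divisions to reduce to a base case of size 1. The algorithm makes 4 recursive calls at each level.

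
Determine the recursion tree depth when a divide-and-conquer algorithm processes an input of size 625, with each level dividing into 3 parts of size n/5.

For divide and conquer with division factor 5:

Problem sizes at each level:
Level 0: 625
Level 1: 125
Level 2: 25
Level 3: 5
Level 4: 1

The root is level 0 and the size-1 base case is level 4 (the tree spans levels 0 through 4, i.e. 5 levels counting the root), so the depth is the number of divisions: log_5(625) = 4

The recursion tree depth is log_5(625) = 4. At each level, the problem size is divided by 5, so it takes 4 divisions to reduce to a base case of size 1. The algorithm makes 3 recursive calls at each level.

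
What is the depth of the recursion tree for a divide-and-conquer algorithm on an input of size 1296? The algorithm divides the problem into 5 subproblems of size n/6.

For divide and conquer with division factor 6:

Problem sizes at each level:
Level 0: 1296
Level 1: 216
Level 2: 36
Level 3: 6
Level 4: 1

The root is level 0 and the size-1 base case is level 4 (the tree spans levels 0 through 4, i.e. 5 levels counting the root), so the depth is the number of divisions: log_6(1296) = 4

The recursion tree depth is log_6(1296) = 4. At each level, the problem size is divided by 6, so it takes 4 divisions to reduce to a base case of size 1. The algorithm makes 5 recursive calls at each level.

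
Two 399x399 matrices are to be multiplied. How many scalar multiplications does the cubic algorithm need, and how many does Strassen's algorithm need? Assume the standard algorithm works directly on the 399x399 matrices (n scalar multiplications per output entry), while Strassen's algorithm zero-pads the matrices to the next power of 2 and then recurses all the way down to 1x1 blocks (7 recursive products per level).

Matrix multiplication for 399x399 matrices:

Strassen's algorithm requires power-of-2 dimensions. Pad 399x399 to 512x512 (next power of 2).

Standard algorithm: 399^3 = 63521199 multiplications
Strassen's algorithm: 7^(log2(512)) = 7^9 = 40353607 multiplications
Savings: 63521199 - 40353607 = 23167592 multiplications

Standard: 63521199 multiplications (399^3). Strassen: 40353607 multiplications (7^9, after padding to 512x512). Strassen reduces 8 recursive multiplications to 7 at each level.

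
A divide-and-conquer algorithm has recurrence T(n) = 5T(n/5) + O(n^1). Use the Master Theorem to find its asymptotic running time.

Master Theorem for T(n) = 5T(n/5) + O(n^1):

a = 5, b = 5, c = 1
log_b(a) = log_5(5) = 1.0000

Case 2: c = 1 = log_5(5) = 1.0000
T(n) = O(n^1 log n) = O(n log n)

For T(n) = 5T(n/5) + O(n^1): log_5(5) = 1.0000. This is Case 2 of the Master Theorem (c = log_b(a), equal work at all levels), giving O(n log n).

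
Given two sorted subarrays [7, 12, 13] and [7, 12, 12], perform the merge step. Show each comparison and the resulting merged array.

Merging process:

Compare 7 vs 7: take 7 from left. Merged: [7]
Compare 12 vs 7: take 7 from right. Merged: [7, 7]
Compare 12 vs 12: take 12 from left. Merged: [7, 7, 12]
Compare 13 vs 12: take 12 from right. Merged: [7, 7, 12, 12]
Compare 13 vs 12: take 12 from right. Merged: [7, 7, 12, 12, 12]
Append remaining from left: [13]. Merged: [7, 7, 12, 12, 12, 13]

Final merged array: [7, 7, 12, 12, 12, 13]
Total comparisons: 5

The merged array is [7, 7, 12, 12, 12, 13], requiring 5 comparisons. The merge step runs in O(n) time where n is the total number of elements.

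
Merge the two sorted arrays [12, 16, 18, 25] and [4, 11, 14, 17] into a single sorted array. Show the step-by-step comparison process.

Merging process:

Compare 12 vs 4: take 4 from right. Merged: [4]
Compare 12 vs 11: take 11 from right. Merged: [4, 11]
Compare 12 vs 14: take 12 from left. Merged: [4, 11, 12]
Compare 16 vs 14: take 14 from right. Merged: [4, 11, 12, 14]
Compare 16 vs 17: take 16 from left. Merged: [4, 11, 12, 14, 16]
Compare 18 vs 17: take 17 from right. Merged: [4, 11, 12, 14, 16, 17]
Append remaining from left: [18, 25]. Merged: [4, 11, 12, 14, 16, 17, 18, 25]

Final merged array: [4, 11, 12, 14, 16, 17, 18, 25]
Total comparisons: 6

The merged array is [4, 11, 12, 14, 16, 17, 18, 25], requiring 6 comparisons. The merge step runs in O(n) time where n is the total number of elements.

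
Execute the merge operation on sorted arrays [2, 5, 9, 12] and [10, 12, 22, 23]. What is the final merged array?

Merging process:

Compare 2 vs 10: take 2 from left. Merged: [2]
Compare 5 vs 10: take 5 from left. Merged: [2, 5]
Compare 9 vs 10: take 9 from left. Merged: [2, 5, 9]
Compare 12 vs 10: take 10 from right. Merged: [2, 5, 9, 10]
Compare 12 vs 12: take 12 from left. Merged: [2, 5, 9, 10, 12]
Append remaining from right: [12, 22, 23]. Merged: [2, 5, 9, 10, 12, 12, 22, 23]

Final merged array: [2, 5, 9, 10, 12, 12, 22, 23]
Total comparisons: 5

The merged array is [2, 5, 9, 10, 12, 12, 22, 23], requiring 5 comparisons. The merge step runs in O(n) time where n is the total number of elements.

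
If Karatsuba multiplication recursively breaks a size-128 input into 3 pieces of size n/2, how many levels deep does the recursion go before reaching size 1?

For divide and conquer with division factor 2:

Problem sizes at each level:
Level 0: 128
Level 1: 64
Level 2: 32
Level 3: 16
Level 4: 8
Level 5: 4
Level 6: 2
Level 7: 1

The root is level 0 and the size-1 base case is level 7 (the tree spans levels 0 through 7, i.e. 8 levels counting the root), so the depth is the number of divisions: log_2(128) = 7

The recursion tree depth is log_2(128) = 7. At each level, the problem size is divided by 2, so it takes 7 divisions to reduce to a base case of size 1. The algorithm makes 3 recursive calls at each level.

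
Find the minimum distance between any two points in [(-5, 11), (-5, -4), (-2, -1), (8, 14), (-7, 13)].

Computing all pairwise distances among 5 points:

d((-5, 11), (-5, -4)) = 15.0
d((-5, 11), (-2, -1)) = 12.3693
d((-5, 11), (8, 14)) = 13.3417
d((-5, 11), (-7, 13)) = 2.8284 <-- minimum
d((-5, -4), (-2, -1)) = 4.2426
d((-5, -4), (8, 14)) = 22.2036
d((-5, -4), (-7, 13)) = 17.1172
d((-2, -1), (8, 14)) = 18.0278
d((-2, -1), (-7, 13)) = 14.8661
d((8, 14), (-7, 13)) = 15.0333

Closest pair: (-5, 11) and (-7, 13) with distance 2.8284

The closest pair is (-5, 11) and (-7, 13) with Euclidean distance 2.8284. For 5 points, brute-force pairwise comparison is shown above. For large n, the divide-and-conquer algorithm (sort by x, recurse on halves, check the dividing strip) achieves O(n log n).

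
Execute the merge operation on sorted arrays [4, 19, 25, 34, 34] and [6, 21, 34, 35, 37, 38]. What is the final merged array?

Merging process:

Compare 4 vs 6: take 4 from left. Merged: [4]
Compare 19 vs 6: take 6 from right. Merged: [4, 6]
Compare 19 vs 21: take 19 from left. Merged: [4, 6, 19]
Compare 25 vs 21: take 21 from right. Merged: [4, 6, 19, 21]
Compare 25 vs 34: take 25 from left. Merged: [4, 6, 19, 21, 25]
Compare 34 vs 34: take 34 from left. Merged: [4, 6, 19, 21, 25, 34]
Compare 34 vs 34: take 34 from left. Merged: [4, 6, 19, 21, 25, 34, 34]
Append remaining from right: [34, 35, 37, 38]. Merged: [4, 6, 19, 21, 25, 34, 34, 34, 35, 37, 38]

Final merged array: [4, 6, 19, 21, 25, 34, 34, 34, 35, 37, 38]
Total comparisons: 7

The merged array is [4, 6, 19, 21, 25, 34, 34, 34, 35, 37, 38], requiring 7 comparisons. The merge step runs in O(n) time where n is the total number of elements.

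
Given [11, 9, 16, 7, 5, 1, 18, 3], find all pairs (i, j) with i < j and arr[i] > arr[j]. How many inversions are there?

Finding inversions in [11, 9, 16, 7, 5, 1, 18, 3]:

(0, 1): arr[0]=11 > arr[1]=9
(0, 3): arr[0]=11 > arr[3]=7
(0, 4): arr[0]=11 > arr[4]=5
(0, 5): arr[0]=11 > arr[5]=1
(0, 7): arr[0]=11 > arr[7]=3
(1, 3): arr[1]=9 > arr[3]=7
(1, 4): arr[1]=9 > arr[4]=5
(1, 5): arr[1]=9 > arr[5]=1
(1, 7): arr[1]=9 > arr[7]=3
(2, 3): arr[2]=16 > arr[3]=7
(2, 4): arr[2]=16 > arr[4]=5
(2, 5): arr[2]=16 > arr[5]=1
(2, 7): arr[2]=16 > arr[7]=3
(3, 4): arr[3]=7 > arr[4]=5
(3, 5): arr[3]=7 > arr[5]=1
(3, 7): arr[3]=7 > arr[7]=3
(4, 5): arr[4]=5 > arr[5]=1
(4, 7): arr[4]=5 > arr[7]=3
(6, 7): arr[6]=18 > arr[7]=3

Total inversions: 19

The array has 19 inversion(s): (0,1), (0,3), (0,4), (0,5), (0,7), (1,3), (1,4), (1,5), (1,7), (2,3), (2,4), (2,5), (2,7), (3,4), (3,5), (3,7), (4,5), (4,7), (6,7). Each pair (i,j) satisfies i < j and arr[i] > arr[j].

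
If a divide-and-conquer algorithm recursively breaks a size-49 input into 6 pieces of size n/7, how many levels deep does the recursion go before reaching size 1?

For divide and conquer with division factor 7:

Problem sizes at each level:
Level 0: 49
Level 1: 7
Level 2: 1

The root is level 0 and the size-1 base case is level 2 (the tree spans levels 0 through 2, i.e. 3 levels counting the root), so the depth is the number of divisions: log_7(49) = 2

The recursion tree depth is log_7(49) = 2. At each level, the problem size is divided by 7, so it takes 2 divisions to reduce to a base case of size 1. The algorithm makes 6 recursive calls at each level.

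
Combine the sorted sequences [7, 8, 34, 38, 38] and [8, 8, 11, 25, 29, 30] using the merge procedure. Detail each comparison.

Merging process:

Compare 7 vs 8: take 7 from left. Merged: [7]
Compare 8 vs 8: take 8 from left. Merged: [7, 8]
Compare 34 vs 8: take 8 from right. Merged: [7, 8, 8]
Compare 34 vs 8: take 8 from right. Merged: [7, 8, 8, 8]
Compare 34 vs 11: take 11 from right. Merged: [7, 8, 8, 8, 11]
Compare 34 vs 25: take 25 from right. Merged: [7, 8, 8, 8, 11, 25]
Compare 34 vs 29: take 29 from right. Merged: [7, 8, 8, 8, 11, 25, 29]
Compare 34 vs 30: take 30 from right. Merged: [7, 8, 8, 8, 11, 25, 29, 30]
Append remaining from left: [34, 38, 38]. Merged: [7, 8, 8, 8, 11, 25, 29, 30, 34, 38, 38]

Final merged array: [7, 8, 8, 8, 11, 25, 29, 30, 34, 38, 38]
Total comparisons: 8

The merged array is [7, 8, 8, 8, 11, 25, 29, 30, 34, 38, 38], requiring 8 comparisons. The merge step runs in O(n) time where n is the total number of elements.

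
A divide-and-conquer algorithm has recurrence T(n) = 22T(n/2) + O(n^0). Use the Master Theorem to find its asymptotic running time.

Master Theorem for T(n) = 22T(n/2) + O(n^0):

a = 22, b = 2, c = 0
log_b(a) = log_2(22) = 4.4594

Case 1: c = 0 < log_2(22) = 4.4594
T(n) = O(n^(log_2 22))

For T(n) = 22T(n/2) + O(n^0): log_2(22) = 4.4594. This is Case 1 of the Master Theorem (c < log_b(a), work dominated by leaves), giving O(n^(log_2 22)).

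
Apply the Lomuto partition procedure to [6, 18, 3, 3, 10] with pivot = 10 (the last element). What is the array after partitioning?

Lomuto partition with pivot = 10:

Initial array: [6, 18, 3, 3, 10]

arr[0]=6 <= 10: swap with position 0, array becomes [6, 18, 3, 3, 10]
arr[1]=18 > 10: no swap
arr[2]=3 <= 10: swap with position 1, array becomes [6, 3, 18, 3, 10]
arr[3]=3 <= 10: swap with position 2, array becomes [6, 3, 3, 18, 10]

Place pivot at position 3: [6, 3, 3, 10, 18]
Pivot position: 3

After partitioning with pivot 10, the array becomes [6, 3, 3, 10, 18]. The pivot is placed at index 3. All elements to the left of the pivot are <= 10, and all elements to the right are > 10.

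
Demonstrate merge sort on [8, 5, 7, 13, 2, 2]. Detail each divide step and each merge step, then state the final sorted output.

Merge sort trace:

Split: [8, 5, 7, 13, 2, 2] -> [8, 5, 7] and [13, 2, 2]
  Split: [8, 5, 7] -> [8] and [5, 7]
    Split: [5, 7] -> [5] and [7]
    Merge: [5] + [7] -> [5, 7]
  Merge: [8] + [5, 7] -> [5, 7, 8]
  Split: [13, 2, 2] -> [13] and [2, 2]
    Split: [2, 2] -> [2] and [2]
    Merge: [2] + [2] -> [2, 2]
  Merge: [13] + [2, 2] -> [2, 2, 13]
Merge: [5, 7, 8] + [2, 2, 13] -> [2, 2, 5, 7, 8, 13]

Final sorted array: [2, 2, 5, 7, 8, 13]

The merge sort proceeds by recursively splitting the array and merging sorted halves.
After all merges, the sorted array is [2, 2, 5, 7, 8, 13].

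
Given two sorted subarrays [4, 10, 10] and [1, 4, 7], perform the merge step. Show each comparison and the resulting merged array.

Merging process:

Compare 4 vs 1: take 1 from right. Merged: [1]
Compare 4 vs 4: take 4 from left. Merged: [1, 4]
Compare 10 vs 4: take 4 from right. Merged: [1, 4, 4]
Compare 10 vs 7: take 7 from right. Merged: [1, 4, 4, 7]
Append remaining from left: [10, 10]. Merged: [1, 4, 4, 7, 10, 10]

Final merged array: [1, 4, 4, 7, 10, 10]
Total comparisons: 4

The merged array is [1, 4, 4, 7, 10, 10], requiring 4 comparisons. The merge step runs in O(n) time where n is the total number of elements.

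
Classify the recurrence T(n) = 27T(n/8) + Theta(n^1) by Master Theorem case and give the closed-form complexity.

Master Theorem for T(n) = 27T(n/8) + O(n^1):

a = 27, b = 8, c = 1
log_b(a) = log_8(27) = 1.5850

Case 1: c = 1 < log_8(27) = 1.5850
T(n) = O(n^(log_8 27))

For T(n) = 27T(n/8) + O(n^1): log_8(27) = 1.5850. This is Case 1 of the Master Theorem (c < log_b(a), work dominated by leaves), giving O(n^(log_8 27)).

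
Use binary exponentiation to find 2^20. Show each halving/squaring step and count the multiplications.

Computing 2^20 by squaring (build up from 2^1; each line after the first costs one multiplication):

2^1 = 2
2^2 = (2^1)^2 = 2^2 = 4
2^4 = (2^2)^2 = 4^2 = 16
2^5 = 2 * 2^4 = 2 * 16 = 32
2^10 = (2^5)^2 = 32^2 = 1024
2^20 = (2^10)^2 = 1024^2 = 1048576

Result: 1048576
Multiplications needed: 5 (5 lines after 2^1)

2^20 = 1048576. Using exponentiation by squaring, this requires 5 multiplications. The key idea: if the exponent is even, square the half-power; if odd, multiply by the base once.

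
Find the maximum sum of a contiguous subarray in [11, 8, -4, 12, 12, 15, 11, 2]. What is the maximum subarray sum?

Using Kadane's algorithm on [11, 8, -4, 12, 12, 15, 11, 2]:

Scanning through the array:
Position 1 (value 8): max_ending_here = 19, max_so_far = 19
Position 2 (value -4): max_ending_here = 15, max_so_far = 19
Position 3 (value 12): max_ending_here = 27, max_so_far = 27
Position 4 (value 12): max_ending_here = 39, max_so_far = 39
Position 5 (value 15): max_ending_here = 54, max_so_far = 54
Position 6 (value 11): max_ending_here = 65, max_so_far = 65
Position 7 (value 2): max_ending_here = 67, max_so_far = 67

Maximum subarray: [11, 8, -4, 12, 12, 15, 11, 2]
Maximum sum: 67

The maximum subarray is [11, 8, -4, 12, 12, 15, 11, 2] with sum 67. This subarray runs from index 0 to index 7.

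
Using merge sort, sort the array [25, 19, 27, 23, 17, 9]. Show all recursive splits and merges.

Merge sort trace:

Split: [25, 19, 27, 23, 17, 9] -> [25, 19, 27] and [23, 17, 9]
  Split: [25, 19, 27] -> [25] and [19, 27]
    Split: [19, 27] -> [19] and [27]
    Merge: [19] + [27] -> [19, 27]
  Merge: [25] + [19, 27] -> [19, 25, 27]
  Split: [23, 17, 9] -> [23] and [17, 9]
    Split: [17, 9] -> [17] and [9]
    Merge: [17] + [9] -> [9, 17]
  Merge: [23] + [9, 17] -> [9, 17, 23]
Merge: [19, 25, 27] + [9, 17, 23] -> [9, 17, 19, 23, 25, 27]

Final sorted array: [9, 17, 19, 23, 25, 27]

The merge sort proceeds by recursively splitting the array and merging sorted halves.
After all merges, the sorted array is [9, 17, 19, 23, 25, 27].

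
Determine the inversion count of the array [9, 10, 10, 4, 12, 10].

Finding inversions in [9, 10, 10, 4, 12, 10]:

(0, 3): arr[0]=9 > arr[3]=4
(1, 3): arr[1]=10 > arr[3]=4
(2, 3): arr[2]=10 > arr[3]=4
(4, 5): arr[4]=12 > arr[5]=10

Total inversions: 4

The array has 4 inversion(s): (0,3), (1,3), (2,3), (4,5). Each pair (i,j) satisfies i < j and arr[i] > arr[j].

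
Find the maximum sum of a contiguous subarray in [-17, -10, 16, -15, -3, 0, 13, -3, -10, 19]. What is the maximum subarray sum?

Using Kadane's algorithm on [-17, -10, 16, -15, -3, 0, 13, -3, -10, 19]:

Scanning through the array:
Position 1 (value -10): max_ending_here = -10, max_so_far = -10
Position 2 (value 16): max_ending_here = 16, max_so_far = 16
Position 3 (value -15): max_ending_here = 1, max_so_far = 16
Position 4 (value -3): max_ending_here = -2, max_so_far = 16
Position 5 (value 0): max_ending_here = 0, max_so_far = 16
Position 6 (value 13): max_ending_here = 13, max_so_far = 16
Position 7 (value -3): max_ending_here = 10, max_so_far = 16
Position 8 (value -10): max_ending_here = 0, max_so_far = 16
Position 9 (value 19): max_ending_here = 19, max_so_far = 19

Maximum subarray: [0, 13, -3, -10, 19]
Maximum sum: 19

The maximum subarray is [0, 13, -3, -10, 19] with sum 19. This subarray runs from index 5 to index 9.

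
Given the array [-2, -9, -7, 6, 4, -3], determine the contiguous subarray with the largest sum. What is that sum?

Using Kadane's algorithm on [-2, -9, -7, 6, 4, -3]:

Scanning through the array:
Position 1 (value -9): max_ending_here = -9, max_so_far = -2
Position 2 (value -7): max_ending_here = -7, max_so_far = -2
Position 3 (value 6): max_ending_here = 6, max_so_far = 6
Position 4 (value 4): max_ending_here = 10, max_so_far = 10
Position 5 (value -3): max_ending_here = 7, max_so_far = 10

Maximum subarray: [6, 4]
Maximum sum: 10

The maximum subarray is [6, 4] with sum 10. This subarray runs from index 3 to index 4.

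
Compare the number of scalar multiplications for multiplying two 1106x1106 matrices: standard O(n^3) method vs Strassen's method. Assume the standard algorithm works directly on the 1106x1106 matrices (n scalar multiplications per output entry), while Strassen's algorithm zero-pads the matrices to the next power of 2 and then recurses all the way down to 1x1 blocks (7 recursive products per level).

Matrix multiplication for 1106x1106 matrices:

Strassen's algorithm requires power-of-2 dimensions. Pad 1106x1106 to 2048x2048 (next power of 2).

Standard algorithm: 1106^3 = 1352899016 multiplications
Strassen's algorithm: 7^(log2(2048)) = 7^11 = 1977326743 multiplications
Difference: 1352899016 - 1977326743 = -624427727 (Strassen uses MORE here due to padding overhead — for small or just-over-power-of-2 n, padding can outweigh the per-level savings)

Standard: 1352899016 multiplications (1106^3). Strassen: 1977326743 multiplications (7^11, after padding to 2048x2048). Strassen reduces 8 recursive multiplications to 7 at each level.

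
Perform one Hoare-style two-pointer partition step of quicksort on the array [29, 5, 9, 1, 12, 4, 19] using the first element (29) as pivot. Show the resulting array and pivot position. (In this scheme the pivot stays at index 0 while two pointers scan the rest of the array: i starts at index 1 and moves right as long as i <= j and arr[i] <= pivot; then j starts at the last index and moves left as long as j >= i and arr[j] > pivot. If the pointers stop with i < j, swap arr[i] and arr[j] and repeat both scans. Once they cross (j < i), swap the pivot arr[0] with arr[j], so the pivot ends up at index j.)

Hoare-style two-pointer partition with pivot = 29:

Initial array: [29, 5, 9, 1, 12, 4, 19]

Pointers start at i = 1, j = 6.
i ends at 7, j ends at 6: the pointers have crossed (j < i), so scanning stops.

Swap pivot arr[0] with arr[6] to place pivot at position 6: [19, 5, 9, 1, 12, 4, 29]
Pivot position: 6

After partitioning with pivot 29, the array becomes [19, 5, 9, 1, 12, 4, 29]. The pivot is placed at index 6. All elements to the left of the pivot are <= 29, and all elements to the right are > 29.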